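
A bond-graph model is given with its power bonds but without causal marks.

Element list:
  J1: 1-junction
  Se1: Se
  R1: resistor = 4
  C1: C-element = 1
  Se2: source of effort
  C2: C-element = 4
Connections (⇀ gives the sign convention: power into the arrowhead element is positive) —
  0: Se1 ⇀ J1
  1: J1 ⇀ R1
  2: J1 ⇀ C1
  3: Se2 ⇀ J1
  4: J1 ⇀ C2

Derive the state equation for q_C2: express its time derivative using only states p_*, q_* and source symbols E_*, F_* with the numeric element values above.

#0 stroke→J1  (Se1 fixes effort; stroke away)
#3 stroke→J1  (source Se2 imposes e)
#2 stroke→J1  (C1 outputs effort q/C1)
#4 stroke→J1  (prefer integral on C2)
#1 stroke→R1  (J1 needs exactly one f-in)

dq_C2/dt = E_Se1/4 + E_Se2/4 - q_C1/4 - q_C2/16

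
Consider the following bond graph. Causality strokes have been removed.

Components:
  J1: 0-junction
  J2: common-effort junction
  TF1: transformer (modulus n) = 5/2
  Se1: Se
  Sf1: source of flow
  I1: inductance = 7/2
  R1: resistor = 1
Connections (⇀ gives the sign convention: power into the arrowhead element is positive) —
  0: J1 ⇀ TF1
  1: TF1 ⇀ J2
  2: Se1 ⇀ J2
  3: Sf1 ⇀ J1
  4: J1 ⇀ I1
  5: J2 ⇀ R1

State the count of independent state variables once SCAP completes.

1  (I1 all integral)

bond 2 stroke at J2  (Se1 (Se) sets effort on bond)
bond 3 stroke at Sf1  (Sf1 (Sf) sets flow on bond)
bond 1 stroke at TF1  (common-e at J2 fixed by 2)
bond 5 stroke at R1  (J2: bond 2 brought effort, rest push out)
bond 0 stroke at J1  (TF1: transformer flips bond 1)
bond 4 stroke at I1  (0-jn J1 has e-setter on 0)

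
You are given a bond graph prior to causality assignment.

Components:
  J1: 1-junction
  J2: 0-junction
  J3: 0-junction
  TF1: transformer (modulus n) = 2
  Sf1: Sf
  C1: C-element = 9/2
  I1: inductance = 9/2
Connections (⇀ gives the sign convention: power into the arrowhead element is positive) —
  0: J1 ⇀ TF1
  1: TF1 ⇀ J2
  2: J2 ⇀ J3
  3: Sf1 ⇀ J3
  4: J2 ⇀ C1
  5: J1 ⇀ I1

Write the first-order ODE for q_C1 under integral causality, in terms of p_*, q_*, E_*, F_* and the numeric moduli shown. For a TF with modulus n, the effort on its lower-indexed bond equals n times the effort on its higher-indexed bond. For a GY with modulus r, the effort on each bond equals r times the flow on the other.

bond 3 stroke at Sf1  (source Sf1 imposes f)
bond 2 stroke at J3  (closing 0-jn rule on J3)
bond 4 stroke at J2  (C1 outputs effort q/C1)
bond 1 stroke at TF1  (J2: bond 4 brought effort, rest push out)
bond 0 stroke at J1  (TF1 one-in-one-out from 1)
bond 5 stroke at I1  (J1 needs exactly one f-in)

dq_C1/dt = F_Sf1 + 4*p_I1/9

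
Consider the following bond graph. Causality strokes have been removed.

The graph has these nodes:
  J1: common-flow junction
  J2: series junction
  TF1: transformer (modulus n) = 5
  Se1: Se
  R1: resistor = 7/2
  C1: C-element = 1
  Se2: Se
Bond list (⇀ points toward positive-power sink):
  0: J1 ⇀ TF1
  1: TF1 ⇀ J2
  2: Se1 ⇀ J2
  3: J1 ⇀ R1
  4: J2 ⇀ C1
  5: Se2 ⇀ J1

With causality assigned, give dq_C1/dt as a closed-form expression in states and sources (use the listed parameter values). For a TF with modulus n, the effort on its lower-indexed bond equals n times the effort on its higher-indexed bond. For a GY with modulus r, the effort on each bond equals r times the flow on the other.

dq_C1/dt = 50*E_Se1/7 + 10*E_Se2/7 - 50*q_C1/7

bond 2 stroke at J2  (Se1 fixes effort; stroke away)
bond 5 stroke at J1  (Se2: effort source, stroke at far end)
bond 4 stroke at J2  (prefer integral on C1)
bond 1 stroke at TF1  (J2: last free bond brings flow in)
bond 0 stroke at J1  (TF1 one-in-one-out from 1)
bond 3 stroke at R1  (closing 1-jn rule on J1)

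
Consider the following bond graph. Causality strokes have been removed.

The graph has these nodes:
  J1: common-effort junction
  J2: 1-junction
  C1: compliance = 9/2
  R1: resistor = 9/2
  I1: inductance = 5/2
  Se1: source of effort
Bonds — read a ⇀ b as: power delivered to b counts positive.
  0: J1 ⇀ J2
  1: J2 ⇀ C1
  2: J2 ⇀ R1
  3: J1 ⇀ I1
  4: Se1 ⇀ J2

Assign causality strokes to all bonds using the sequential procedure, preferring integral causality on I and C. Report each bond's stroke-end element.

bond 4 →J2  (Se1 fixes effort; stroke away)
bond 1 →J2  (C1: C, integral causality)
bond 3 →I1  (I1 integral (f out))
bond 0 →J1  (J1 needs exactly one e-in)
bond 2 →J2  (common-f at J2 fixed by 0)

#0 stroke→J1
#1 stroke→J2
#2 stroke→J2
#3 stroke→I1
#4 stroke→J2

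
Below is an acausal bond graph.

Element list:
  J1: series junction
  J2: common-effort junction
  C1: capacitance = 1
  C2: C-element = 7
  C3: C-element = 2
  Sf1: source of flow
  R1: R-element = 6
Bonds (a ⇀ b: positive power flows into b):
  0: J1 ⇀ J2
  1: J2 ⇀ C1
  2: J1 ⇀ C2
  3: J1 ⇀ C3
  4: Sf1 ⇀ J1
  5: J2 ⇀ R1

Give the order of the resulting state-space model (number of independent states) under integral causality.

β4 |Sf1  (Sf1: flow source, stroke at near end)
β0 |J1  (J1: bond 4 brought flow, rest push out)
β2 |J1  (J1: bond 4 brought flow, rest push out)
β3 |J1  (J1 flow already set via bond 4)
β1 |J2  (C1: C, integral causality)
β5 |R1  (J2: bond 1 brought effort, rest push out)

3  (C1, C2, C3 all integral)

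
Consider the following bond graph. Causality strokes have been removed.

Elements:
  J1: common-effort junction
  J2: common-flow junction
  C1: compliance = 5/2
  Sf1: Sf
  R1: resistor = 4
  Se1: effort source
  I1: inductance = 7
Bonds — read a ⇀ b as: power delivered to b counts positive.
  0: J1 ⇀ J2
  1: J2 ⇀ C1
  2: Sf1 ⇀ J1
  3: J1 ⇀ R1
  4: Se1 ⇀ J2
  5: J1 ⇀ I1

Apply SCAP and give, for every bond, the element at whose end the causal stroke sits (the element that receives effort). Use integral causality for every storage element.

bond 2 stroke at Sf1  (Sf1 fixes flow; stroke at Sf1)
bond 4 stroke at J2  (Se1 (Se) sets effort on bond)
bond 1 stroke at J2  (C1 outputs effort q/C1)
bond 0 stroke at J1  (J2: last free bond brings flow in)
bond 3 stroke at R1  (0-jn J1 has e-setter on 0)
bond 5 stroke at I1  (common-e at J1 fixed by 0)

β0 stroke→J1
β1 stroke→J2
β2 stroke→Sf1
β3 stroke→R1
β4 stroke→J2
β5 stroke→I1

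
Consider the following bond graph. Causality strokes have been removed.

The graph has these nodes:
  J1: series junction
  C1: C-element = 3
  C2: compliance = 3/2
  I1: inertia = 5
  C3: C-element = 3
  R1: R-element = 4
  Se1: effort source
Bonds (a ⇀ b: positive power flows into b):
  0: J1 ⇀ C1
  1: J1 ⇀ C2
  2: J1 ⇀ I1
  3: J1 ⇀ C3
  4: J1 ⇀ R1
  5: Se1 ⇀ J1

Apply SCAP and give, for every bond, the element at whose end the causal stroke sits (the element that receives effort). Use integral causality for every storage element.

bond 5 stroke at J1  (Se1 (Se) sets effort on bond)
bond 0 stroke at J1  (C1 integral (e out))
bond 1 stroke at J1  (C2 outputs effort q/C2)
bond 2 stroke at I1  (I1: I, integral causality)
bond 3 stroke at J1  (1-jn J1 has f-setter on 2)
bond 4 stroke at J1  (common-f at J1 fixed by 2)

bond 0 stroke→J1
bond 1 stroke→J1
bond 2 stroke→I1
bond 3 stroke→J1
bond 4 stroke→J1
bond 5 stroke→J1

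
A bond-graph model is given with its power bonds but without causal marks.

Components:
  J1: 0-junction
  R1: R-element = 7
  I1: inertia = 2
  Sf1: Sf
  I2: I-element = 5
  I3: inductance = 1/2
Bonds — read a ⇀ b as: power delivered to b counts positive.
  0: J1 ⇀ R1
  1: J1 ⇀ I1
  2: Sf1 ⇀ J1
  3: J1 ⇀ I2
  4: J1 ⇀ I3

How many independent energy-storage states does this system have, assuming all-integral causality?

3  (I1, I2, I3 all integral)

bond 2 stroke at Sf1  (source Sf1 imposes f)
bond 1 stroke at I1  (I1 integral (f out))
bond 3 stroke at I2  (I2 integral (f out))
bond 4 stroke at I3  (I3: I, integral causality)
bond 0 stroke at J1  (closing 0-jn rule on J1)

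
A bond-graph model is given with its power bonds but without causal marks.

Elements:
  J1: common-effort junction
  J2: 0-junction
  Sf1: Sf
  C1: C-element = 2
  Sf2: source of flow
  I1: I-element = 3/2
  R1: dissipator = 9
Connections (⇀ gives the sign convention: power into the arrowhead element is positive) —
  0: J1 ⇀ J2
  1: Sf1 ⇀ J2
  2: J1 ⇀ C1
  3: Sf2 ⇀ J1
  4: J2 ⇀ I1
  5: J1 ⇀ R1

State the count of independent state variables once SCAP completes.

#1 stroke at Sf1  (source Sf1 imposes f)
#3 stroke at Sf2  (source Sf2 imposes f)
#2 stroke at J1  (C1: C, integral causality)
#0 stroke at J2  (0-jn J1 has e-setter on 2)
#5 stroke at R1  (0-jn J1 has e-setter on 2)
#4 stroke at I1  (J2 effort already set via bond 0)

2  (C1, I1 all integral)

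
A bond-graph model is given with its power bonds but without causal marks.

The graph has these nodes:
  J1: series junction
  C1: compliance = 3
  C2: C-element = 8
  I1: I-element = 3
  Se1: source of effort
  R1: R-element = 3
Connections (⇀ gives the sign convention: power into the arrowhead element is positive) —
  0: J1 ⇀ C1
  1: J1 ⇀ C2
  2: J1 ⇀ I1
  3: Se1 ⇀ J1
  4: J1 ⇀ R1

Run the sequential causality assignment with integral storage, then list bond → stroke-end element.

b3 stroke at J1  (Se1: effort source, stroke at far end)
b0 stroke at J1  (C1 integral (e out))
b1 stroke at J1  (C2: C, integral causality)
b2 stroke at I1  (prefer integral on I1)
b4 stroke at J1  (common-f at J1 fixed by 2)

b0 |J1
b1 |J1
b2 |I1
b3 |J1
b4 |J1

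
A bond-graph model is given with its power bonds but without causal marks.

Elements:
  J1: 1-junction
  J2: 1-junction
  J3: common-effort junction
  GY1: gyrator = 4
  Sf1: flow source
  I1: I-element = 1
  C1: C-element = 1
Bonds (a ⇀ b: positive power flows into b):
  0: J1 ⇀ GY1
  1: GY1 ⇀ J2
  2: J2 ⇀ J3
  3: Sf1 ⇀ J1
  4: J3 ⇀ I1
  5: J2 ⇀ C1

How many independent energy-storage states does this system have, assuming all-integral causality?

β3 stroke at Sf1  (Sf1 fixes flow; stroke at Sf1)
β0 stroke at J1  (J1 flow already set via bond 3)
β1 stroke at J2  (GY GY1: same side as bond 0)
β4 stroke at I1  (I1 integral (f out))
β2 stroke at J3  (only one effort-in slot at J3)
β5 stroke at J2  (J2 flow already set via bond 2)

2  (C1, I1 all integral)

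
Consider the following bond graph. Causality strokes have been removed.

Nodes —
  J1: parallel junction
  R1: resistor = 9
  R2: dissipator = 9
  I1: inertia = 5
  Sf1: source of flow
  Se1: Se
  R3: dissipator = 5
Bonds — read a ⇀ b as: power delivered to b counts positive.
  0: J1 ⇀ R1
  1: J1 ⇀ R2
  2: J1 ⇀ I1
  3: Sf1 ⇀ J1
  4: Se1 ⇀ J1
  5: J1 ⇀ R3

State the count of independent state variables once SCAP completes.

b3 |Sf1  (Sf1 (Sf) sets flow on bond)
b4 |J1  (Se1 (Se) sets effort on bond)
b0 |R1  (common-e at J1 fixed by 4)
b1 |R2  (0-jn J1 has e-setter on 4)
b2 |I1  (J1 effort already set via bond 4)
b5 |R3  (0-jn J1 has e-setter on 4)

1  (I1 all integral)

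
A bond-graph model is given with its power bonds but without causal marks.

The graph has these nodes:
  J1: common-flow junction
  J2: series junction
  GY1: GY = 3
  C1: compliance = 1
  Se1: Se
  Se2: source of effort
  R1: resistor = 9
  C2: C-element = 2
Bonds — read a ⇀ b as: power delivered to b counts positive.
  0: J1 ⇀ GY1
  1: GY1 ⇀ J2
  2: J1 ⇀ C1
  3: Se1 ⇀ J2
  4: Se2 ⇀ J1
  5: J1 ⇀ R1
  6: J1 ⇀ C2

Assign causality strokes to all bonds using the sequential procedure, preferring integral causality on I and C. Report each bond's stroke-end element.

b3 stroke→J2  (Se1 (Se) sets effort on bond)
b4 stroke→J1  (Se2 fixes effort; stroke away)
b1 stroke→GY1  (closing 1-jn rule on J2)
b0 stroke→GY1  (GY1 both-in/both-out from 1)
b2 stroke→J1  (common-f at J1 fixed by 0)
b5 stroke→J1  (1-jn J1 has f-setter on 0)
b6 stroke→J1  (J1 flow already set via bond 0)

b0 stroke→GY1
b1 stroke→GY1
b2 stroke→J1
b3 stroke→J2
b4 stroke→J1
b5 stroke→J1
b6 stroke→J1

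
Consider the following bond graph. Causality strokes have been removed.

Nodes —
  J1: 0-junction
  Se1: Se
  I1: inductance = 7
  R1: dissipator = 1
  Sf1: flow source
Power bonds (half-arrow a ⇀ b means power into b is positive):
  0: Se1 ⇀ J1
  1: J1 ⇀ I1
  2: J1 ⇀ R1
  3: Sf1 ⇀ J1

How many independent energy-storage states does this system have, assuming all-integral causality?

b0 stroke→J1  (source Se1 imposes e)
b3 stroke→Sf1  (source Sf1 imposes f)
b1 stroke→I1  (0-jn J1 has e-setter on 0)
b2 stroke→R1  (J1: bond 0 brought effort, rest push out)

1  (I1 all integral)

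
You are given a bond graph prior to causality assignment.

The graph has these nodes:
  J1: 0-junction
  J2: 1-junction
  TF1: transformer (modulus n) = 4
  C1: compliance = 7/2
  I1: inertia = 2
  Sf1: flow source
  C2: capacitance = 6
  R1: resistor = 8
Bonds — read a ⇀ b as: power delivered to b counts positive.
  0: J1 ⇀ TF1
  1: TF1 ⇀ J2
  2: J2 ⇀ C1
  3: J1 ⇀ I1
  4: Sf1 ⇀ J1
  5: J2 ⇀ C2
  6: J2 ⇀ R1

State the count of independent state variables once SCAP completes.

3  (C1, C2, I1 all integral)

bond 4 →Sf1  (Sf1 (Sf) sets flow on bond)
bond 2 →J2  (prefer integral on C1)
bond 3 →I1  (I1: I, integral causality)
bond 0 →J1  (J1: last free bond brings effort in)
bond 1 →TF1  (TF1: transformer flips bond 0)
bond 5 →J2  (J2: bond 1 brought flow, rest push out)
bond 6 →J2  (common-f at J2 fixed by 1)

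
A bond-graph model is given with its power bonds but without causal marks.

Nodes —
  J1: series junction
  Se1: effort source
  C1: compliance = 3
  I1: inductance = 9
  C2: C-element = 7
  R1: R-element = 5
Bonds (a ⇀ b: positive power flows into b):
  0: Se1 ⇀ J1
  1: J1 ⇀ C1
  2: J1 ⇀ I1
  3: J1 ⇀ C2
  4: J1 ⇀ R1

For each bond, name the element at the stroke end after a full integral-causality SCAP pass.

b0 stroke→J1  (source Se1 imposes e)
b1 stroke→J1  (C1 integral (e out))
b2 stroke→I1  (I1 outputs flow p/I1)
b3 stroke→J1  (J1: bond 2 brought flow, rest push out)
b4 stroke→J1  (common-f at J1 fixed by 2)

β0 stroke→J1
β1 stroke→J1
β2 stroke→I1
β3 stroke→J1
β4 stroke→J1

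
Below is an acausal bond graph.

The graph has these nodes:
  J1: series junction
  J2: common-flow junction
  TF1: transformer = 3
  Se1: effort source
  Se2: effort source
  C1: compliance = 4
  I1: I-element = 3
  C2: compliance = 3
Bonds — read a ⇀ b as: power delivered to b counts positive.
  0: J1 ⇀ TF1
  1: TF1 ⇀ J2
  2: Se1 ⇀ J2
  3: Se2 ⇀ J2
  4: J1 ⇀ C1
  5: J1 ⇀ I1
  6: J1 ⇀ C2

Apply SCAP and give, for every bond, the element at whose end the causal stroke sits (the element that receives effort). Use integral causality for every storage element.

b2 →J2  (Se1 fixes effort; stroke away)
b3 →J2  (Se2 fixes effort; stroke away)
b1 →TF1  (only one flow-in slot at J2)
b0 →J1  (TF1 one-in-one-out from 1)
b4 →J1  (C1 integral (e out))
b5 →I1  (prefer integral on I1)
b6 →J1  (1-jn J1 has f-setter on 5)

β0 stroke at J1
β1 stroke at TF1
β2 stroke at J2
β3 stroke at J2
β4 stroke at J1
β5 stroke at I1
β6 stroke at J1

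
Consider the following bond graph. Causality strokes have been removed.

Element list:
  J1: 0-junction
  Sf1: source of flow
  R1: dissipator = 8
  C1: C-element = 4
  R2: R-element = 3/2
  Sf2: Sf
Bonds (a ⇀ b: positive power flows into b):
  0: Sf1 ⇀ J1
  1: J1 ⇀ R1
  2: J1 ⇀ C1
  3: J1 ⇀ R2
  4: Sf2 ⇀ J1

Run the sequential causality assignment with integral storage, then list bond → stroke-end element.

#0 |Sf1  (Sf1 (Sf) sets flow on bond)
#4 |Sf2  (Sf2 fixes flow; stroke at Sf2)
#2 |J1  (C1 outputs effort q/C1)
#1 |R1  (0-jn J1 has e-setter on 2)
#3 |R2  (common-e at J1 fixed by 2)

#0 |Sf1
#1 |R1
#2 |J1
#3 |R2
#4 |Sf2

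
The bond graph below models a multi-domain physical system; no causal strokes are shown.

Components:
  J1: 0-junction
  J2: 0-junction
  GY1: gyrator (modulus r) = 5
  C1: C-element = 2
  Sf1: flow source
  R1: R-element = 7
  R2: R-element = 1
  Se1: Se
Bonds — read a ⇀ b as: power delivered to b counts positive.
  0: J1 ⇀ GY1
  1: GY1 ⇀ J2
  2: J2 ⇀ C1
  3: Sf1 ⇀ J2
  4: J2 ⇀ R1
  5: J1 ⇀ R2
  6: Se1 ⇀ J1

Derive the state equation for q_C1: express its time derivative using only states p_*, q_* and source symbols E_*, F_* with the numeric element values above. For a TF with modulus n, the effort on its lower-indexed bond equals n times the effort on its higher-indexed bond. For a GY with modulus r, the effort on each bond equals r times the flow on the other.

dq_C1/dt = E_Se1/5 + F_Sf1 - q_C1/14

b3 |Sf1  (source Sf1 imposes f)
b6 |J1  (Se1: effort source, stroke at far end)
b0 |GY1  (J1: bond 6 brought effort, rest push out)
b5 |R2  (J1 effort already set via bond 6)
b1 |GY1  (GY GY1: same side as bond 0)
b2 |J2  (C1: C, integral causality)
b4 |R1  (0-jn J2 has e-setter on 2)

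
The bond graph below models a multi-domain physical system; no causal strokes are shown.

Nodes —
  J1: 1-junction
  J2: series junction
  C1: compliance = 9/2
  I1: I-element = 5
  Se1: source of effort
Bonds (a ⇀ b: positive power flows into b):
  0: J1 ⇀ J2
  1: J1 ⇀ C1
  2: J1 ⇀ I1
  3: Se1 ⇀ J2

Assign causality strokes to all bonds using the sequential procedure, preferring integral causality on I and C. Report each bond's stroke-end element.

β3 stroke→J2  (Se1 fixes effort; stroke away)
β0 stroke→J1  (J2: last free bond brings flow in)
β1 stroke→J1  (prefer integral on C1)
β2 stroke→I1  (closing 1-jn rule on J1)

β0 →J1
β1 →J1
β2 →I1
β3 →J2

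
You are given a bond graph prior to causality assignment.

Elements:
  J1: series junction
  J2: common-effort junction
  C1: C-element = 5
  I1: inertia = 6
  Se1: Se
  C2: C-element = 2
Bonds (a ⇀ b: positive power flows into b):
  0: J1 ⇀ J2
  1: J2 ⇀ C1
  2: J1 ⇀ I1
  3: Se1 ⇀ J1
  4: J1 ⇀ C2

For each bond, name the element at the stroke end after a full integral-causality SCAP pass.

b3 stroke at J1  (Se1: effort source, stroke at far end)
b1 stroke at J2  (C1: C, integral causality)
b0 stroke at J1  (common-e at J2 fixed by 1)
b2 stroke at I1  (prefer integral on I1)
b4 stroke at J1  (common-f at J1 fixed by 2)

#0 |J1
#1 |J2
#2 |I1
#3 |J1
#4 |J1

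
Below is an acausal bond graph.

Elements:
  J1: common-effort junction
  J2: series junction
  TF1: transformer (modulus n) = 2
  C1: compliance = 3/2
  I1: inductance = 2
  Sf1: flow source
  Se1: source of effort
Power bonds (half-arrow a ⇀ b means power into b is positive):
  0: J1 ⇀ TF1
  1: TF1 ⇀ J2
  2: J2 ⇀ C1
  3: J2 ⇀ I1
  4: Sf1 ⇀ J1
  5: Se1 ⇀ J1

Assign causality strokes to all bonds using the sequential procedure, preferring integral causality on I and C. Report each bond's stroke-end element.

#0 stroke at TF1
#1 stroke at J2
#2 stroke at J2
#3 stroke at I1
#4 stroke at Sf1
#5 stroke at J1

#4 stroke→Sf1  (Sf1 (Sf) sets flow on bond)
#5 stroke→J1  (Se1: effort source, stroke at far end)
#0 stroke→TF1  (common-e at J1 fixed by 5)
#1 stroke→J2  (TF1 one-in-one-out from 0)
#2 stroke→J2  (C1: C, integral causality)
#3 stroke→I1  (J2: last free bond brings flow in)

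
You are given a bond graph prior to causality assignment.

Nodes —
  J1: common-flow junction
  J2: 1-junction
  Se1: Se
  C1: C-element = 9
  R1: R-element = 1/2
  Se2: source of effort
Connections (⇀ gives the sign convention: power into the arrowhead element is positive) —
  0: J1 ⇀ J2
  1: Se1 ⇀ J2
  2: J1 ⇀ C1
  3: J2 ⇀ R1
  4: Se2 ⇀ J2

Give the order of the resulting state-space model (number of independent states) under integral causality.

bond 1 stroke at J2  (Se1 fixes effort; stroke away)
bond 4 stroke at J2  (Se2 (Se) sets effort on bond)
bond 2 stroke at J1  (C1 integral (e out))
bond 0 stroke at J2  (J1: last free bond brings flow in)
bond 3 stroke at R1  (only one flow-in slot at J2)

1  (C1 all integral)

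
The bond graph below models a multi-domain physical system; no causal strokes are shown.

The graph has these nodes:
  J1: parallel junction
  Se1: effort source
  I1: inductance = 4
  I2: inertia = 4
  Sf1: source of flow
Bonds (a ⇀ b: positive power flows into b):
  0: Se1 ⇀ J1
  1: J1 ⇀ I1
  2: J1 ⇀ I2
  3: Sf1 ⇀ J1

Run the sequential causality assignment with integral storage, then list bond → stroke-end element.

bond 0 →J1  (Se1 (Se) sets effort on bond)
bond 3 →Sf1  (Sf1: flow source, stroke at near end)
bond 1 →I1  (J1 effort already set via bond 0)
bond 2 →I2  (J1 effort already set via bond 0)

b0 |J1
b1 |I1
b2 |I2
b3 |Sf1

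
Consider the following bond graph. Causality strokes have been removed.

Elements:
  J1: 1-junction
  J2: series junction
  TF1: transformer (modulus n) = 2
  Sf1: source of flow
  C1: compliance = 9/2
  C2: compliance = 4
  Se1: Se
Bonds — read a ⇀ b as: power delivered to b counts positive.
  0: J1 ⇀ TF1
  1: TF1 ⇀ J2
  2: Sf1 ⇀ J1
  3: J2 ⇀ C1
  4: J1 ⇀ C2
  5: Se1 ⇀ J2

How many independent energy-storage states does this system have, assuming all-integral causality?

#2 stroke at Sf1  (Sf1 (Sf) sets flow on bond)
#5 stroke at J2  (Se1 fixes effort; stroke away)
#0 stroke at J1  (J1: bond 2 brought flow, rest push out)
#4 stroke at J1  (1-jn J1 has f-setter on 2)
#1 stroke at TF1  (TF1 one-in-one-out from 0)
#3 stroke at J2  (1-jn J2 has f-setter on 1)

2  (C1, C2 all integral)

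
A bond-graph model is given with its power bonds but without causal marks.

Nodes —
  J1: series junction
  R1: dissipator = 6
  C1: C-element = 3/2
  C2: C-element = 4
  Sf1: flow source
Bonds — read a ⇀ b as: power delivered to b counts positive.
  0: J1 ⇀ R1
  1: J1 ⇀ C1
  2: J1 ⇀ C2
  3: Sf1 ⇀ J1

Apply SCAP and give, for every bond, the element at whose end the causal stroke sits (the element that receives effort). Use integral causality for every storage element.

#0 stroke at J1
#1 stroke at J1
#2 stroke at J1
#3 stroke at Sf1

bond 3 →Sf1  (Sf1: flow source, stroke at near end)
bond 0 →J1  (J1: bond 3 brought flow, rest push out)
bond 1 →J1  (J1 flow already set via bond 3)
bond 2 →J1  (common-f at J1 fixed by 3)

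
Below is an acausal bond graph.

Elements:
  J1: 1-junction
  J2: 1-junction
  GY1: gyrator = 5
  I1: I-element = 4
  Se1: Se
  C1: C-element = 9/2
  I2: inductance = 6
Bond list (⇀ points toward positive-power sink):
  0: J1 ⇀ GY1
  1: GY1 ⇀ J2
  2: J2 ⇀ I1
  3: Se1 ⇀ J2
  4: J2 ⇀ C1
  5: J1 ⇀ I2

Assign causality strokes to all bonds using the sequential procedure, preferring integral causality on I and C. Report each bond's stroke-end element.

#0 stroke→J1
#1 stroke→J2
#2 stroke→I1
#3 stroke→J2
#4 stroke→J2
#5 stroke→I2

bond 3 |J2  (source Se1 imposes e)
bond 2 |I1  (I1 integral (f out))
bond 1 |J2  (J2: bond 2 brought flow, rest push out)
bond 4 |J2  (J2: bond 2 brought flow, rest push out)
bond 0 |J1  (GY1 both-in/both-out from 1)
bond 5 |I2  (closing 1-jn rule on J1)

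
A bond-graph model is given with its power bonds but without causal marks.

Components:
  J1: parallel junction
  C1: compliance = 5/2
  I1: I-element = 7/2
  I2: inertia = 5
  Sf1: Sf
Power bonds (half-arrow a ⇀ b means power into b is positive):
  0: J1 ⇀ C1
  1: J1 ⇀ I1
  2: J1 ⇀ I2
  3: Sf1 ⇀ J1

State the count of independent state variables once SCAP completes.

β3 |Sf1  (source Sf1 imposes f)
β0 |J1  (C1 integral (e out))
β1 |I1  (common-e at J1 fixed by 0)
β2 |I2  (J1: bond 0 brought effort, rest push out)

3  (C1, I1, I2 all integral)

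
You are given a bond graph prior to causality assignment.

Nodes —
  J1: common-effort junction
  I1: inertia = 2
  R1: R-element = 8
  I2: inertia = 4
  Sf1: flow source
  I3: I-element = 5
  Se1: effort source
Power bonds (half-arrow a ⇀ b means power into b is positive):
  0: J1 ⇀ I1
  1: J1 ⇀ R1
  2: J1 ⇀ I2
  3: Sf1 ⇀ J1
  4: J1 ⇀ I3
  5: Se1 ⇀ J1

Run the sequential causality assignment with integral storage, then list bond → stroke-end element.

bond 3 |Sf1  (Sf1 fixes flow; stroke at Sf1)
bond 5 |J1  (Se1 (Se) sets effort on bond)
bond 0 |I1  (0-jn J1 has e-setter on 5)
bond 1 |R1  (0-jn J1 has e-setter on 5)
bond 2 |I2  (J1 effort already set via bond 5)
bond 4 |I3  (J1 effort already set via bond 5)

#0 stroke→I1
#1 stroke→R1
#2 stroke→I2
#3 stroke→Sf1
#4 stroke→I3
#5 stroke→J1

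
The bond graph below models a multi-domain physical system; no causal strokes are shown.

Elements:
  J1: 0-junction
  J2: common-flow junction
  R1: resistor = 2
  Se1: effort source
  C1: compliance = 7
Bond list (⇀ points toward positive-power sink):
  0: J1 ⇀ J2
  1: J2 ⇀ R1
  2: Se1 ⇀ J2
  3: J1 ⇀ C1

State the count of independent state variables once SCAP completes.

β2 |J2  (Se1 (Se) sets effort on bond)
β3 |J1  (C1: C, integral causality)
β0 |J2  (J1: bond 3 brought effort, rest push out)
β1 |R1  (closing 1-jn rule on J2)

1  (C1 all integral)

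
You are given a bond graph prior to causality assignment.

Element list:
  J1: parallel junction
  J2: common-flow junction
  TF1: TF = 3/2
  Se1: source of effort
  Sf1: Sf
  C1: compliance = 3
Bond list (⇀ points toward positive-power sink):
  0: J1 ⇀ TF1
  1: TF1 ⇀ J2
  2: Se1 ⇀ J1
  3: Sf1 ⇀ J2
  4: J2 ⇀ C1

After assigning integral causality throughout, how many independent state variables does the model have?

1  (C1 all integral)

β2 →J1  (Se1 fixes effort; stroke away)
β3 →Sf1  (Sf1 fixes flow; stroke at Sf1)
β0 →TF1  (J1 effort already set via bond 2)
β1 →J2  (J2: bond 3 brought flow, rest push out)
β4 →J2  (common-f at J2 fixed by 3)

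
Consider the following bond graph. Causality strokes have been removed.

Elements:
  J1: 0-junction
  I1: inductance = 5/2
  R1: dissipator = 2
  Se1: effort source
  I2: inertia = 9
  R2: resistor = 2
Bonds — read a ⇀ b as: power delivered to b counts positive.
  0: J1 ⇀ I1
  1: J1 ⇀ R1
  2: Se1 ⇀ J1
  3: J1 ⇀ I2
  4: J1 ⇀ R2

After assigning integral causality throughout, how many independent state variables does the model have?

b2 stroke at J1  (source Se1 imposes e)
b0 stroke at I1  (J1: bond 2 brought effort, rest push out)
b1 stroke at R1  (J1: bond 2 brought effort, rest push out)
b3 stroke at I2  (J1 effort already set via bond 2)
b4 stroke at R2  (J1 effort already set via bond 2)

2  (I1, I2 all integral)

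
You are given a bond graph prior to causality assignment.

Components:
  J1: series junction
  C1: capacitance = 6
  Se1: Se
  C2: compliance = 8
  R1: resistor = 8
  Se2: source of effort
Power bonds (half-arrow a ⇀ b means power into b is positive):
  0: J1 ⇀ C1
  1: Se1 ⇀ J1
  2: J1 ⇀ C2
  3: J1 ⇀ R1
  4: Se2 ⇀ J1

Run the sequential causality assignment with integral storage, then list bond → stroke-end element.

b1 stroke→J1  (source Se1 imposes e)
b4 stroke→J1  (Se2: effort source, stroke at far end)
b0 stroke→J1  (C1: C, integral causality)
b2 stroke→J1  (C2 outputs effort q/C2)
b3 stroke→R1  (J1 needs exactly one f-in)

#0 |J1
#1 |J1
#2 |J1
#3 |R1
#4 |J1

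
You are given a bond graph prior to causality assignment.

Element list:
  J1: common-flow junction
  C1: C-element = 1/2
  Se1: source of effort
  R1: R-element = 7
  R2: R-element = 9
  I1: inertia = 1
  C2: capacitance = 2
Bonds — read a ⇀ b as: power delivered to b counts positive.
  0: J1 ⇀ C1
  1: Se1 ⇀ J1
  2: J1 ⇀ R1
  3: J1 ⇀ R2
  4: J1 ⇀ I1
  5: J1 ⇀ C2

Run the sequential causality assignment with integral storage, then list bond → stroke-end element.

bond 0 stroke→J1
bond 1 stroke→J1
bond 2 stroke→J1
bond 3 stroke→J1
bond 4 stroke→I1
bond 5 stroke→J1

b1 |J1  (Se1 (Se) sets effort on bond)
b0 |J1  (C1 outputs effort q/C1)
b4 |I1  (I1: I, integral causality)
b2 |J1  (J1: bond 4 brought flow, rest push out)
b3 |J1  (1-jn J1 has f-setter on 4)
b5 |J1  (common-f at J1 fixed by 4)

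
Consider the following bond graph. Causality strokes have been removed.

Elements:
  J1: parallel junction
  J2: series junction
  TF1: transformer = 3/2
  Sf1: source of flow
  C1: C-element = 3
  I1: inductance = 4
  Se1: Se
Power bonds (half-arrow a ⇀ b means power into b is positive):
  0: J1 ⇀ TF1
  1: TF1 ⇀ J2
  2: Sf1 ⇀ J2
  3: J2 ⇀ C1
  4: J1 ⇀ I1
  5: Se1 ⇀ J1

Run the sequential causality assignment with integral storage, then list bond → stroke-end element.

β2 →Sf1  (source Sf1 imposes f)
β5 →J1  (Se1: effort source, stroke at far end)
β0 →TF1  (common-e at J1 fixed by 5)
β4 →I1  (common-e at J1 fixed by 5)
β1 →J2  (1-jn J2 has f-setter on 2)
β3 →J2  (common-f at J2 fixed by 2)

b0 |TF1
b1 |J2
b2 |Sf1
b3 |J2
b4 |I1
b5 |J1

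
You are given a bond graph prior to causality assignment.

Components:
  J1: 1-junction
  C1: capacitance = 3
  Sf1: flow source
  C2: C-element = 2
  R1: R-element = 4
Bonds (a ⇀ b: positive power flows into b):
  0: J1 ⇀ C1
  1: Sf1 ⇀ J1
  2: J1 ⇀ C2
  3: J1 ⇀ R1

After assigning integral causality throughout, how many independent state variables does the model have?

#1 stroke→Sf1  (Sf1: flow source, stroke at near end)
#0 stroke→J1  (common-f at J1 fixed by 1)
#2 stroke→J1  (J1: bond 1 brought flow, rest push out)
#3 stroke→J1  (common-f at J1 fixed by 1)

2  (C1, C2 all integral)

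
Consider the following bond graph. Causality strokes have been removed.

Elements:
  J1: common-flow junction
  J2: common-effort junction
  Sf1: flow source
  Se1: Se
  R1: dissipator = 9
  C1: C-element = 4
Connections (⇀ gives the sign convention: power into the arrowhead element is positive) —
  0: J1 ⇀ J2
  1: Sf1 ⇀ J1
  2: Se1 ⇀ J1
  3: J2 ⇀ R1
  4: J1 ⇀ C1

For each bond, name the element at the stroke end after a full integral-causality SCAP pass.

β1 stroke→Sf1  (Sf1 (Sf) sets flow on bond)
β2 stroke→J1  (Se1 (Se) sets effort on bond)
β0 stroke→J1  (1-jn J1 has f-setter on 1)
β4 stroke→J1  (J1 flow already set via bond 1)
β3 stroke→J2  (closing 0-jn rule on J2)

#0 stroke at J1
#1 stroke at Sf1
#2 stroke at J1
#3 stroke at J2
#4 stroke at J1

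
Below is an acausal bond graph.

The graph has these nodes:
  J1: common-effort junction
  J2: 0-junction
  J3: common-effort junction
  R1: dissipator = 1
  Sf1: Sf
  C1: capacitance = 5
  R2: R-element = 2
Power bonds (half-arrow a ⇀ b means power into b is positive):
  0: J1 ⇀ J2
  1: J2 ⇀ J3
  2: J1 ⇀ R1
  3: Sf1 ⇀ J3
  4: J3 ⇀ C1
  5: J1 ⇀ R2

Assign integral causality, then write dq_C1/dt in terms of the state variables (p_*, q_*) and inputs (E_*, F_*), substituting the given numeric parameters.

b3 stroke→Sf1  (Sf1: flow source, stroke at near end)
b4 stroke→J3  (C1 integral (e out))
b1 stroke→J2  (0-jn J3 has e-setter on 4)
b0 stroke→J1  (common-e at J2 fixed by 1)
b2 stroke→R1  (common-e at J1 fixed by 0)
b5 stroke→R2  (common-e at J1 fixed by 0)

dq_C1/dt = F_Sf1 - 3*q_C1/10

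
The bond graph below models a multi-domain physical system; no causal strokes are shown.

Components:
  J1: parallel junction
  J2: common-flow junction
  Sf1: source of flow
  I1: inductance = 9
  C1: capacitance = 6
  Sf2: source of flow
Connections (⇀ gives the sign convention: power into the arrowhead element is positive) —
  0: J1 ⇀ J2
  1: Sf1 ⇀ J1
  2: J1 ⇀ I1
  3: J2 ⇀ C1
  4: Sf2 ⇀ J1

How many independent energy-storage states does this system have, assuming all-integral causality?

2  (C1, I1 all integral)

bond 1 |Sf1  (Sf1 (Sf) sets flow on bond)
bond 4 |Sf2  (Sf2: flow source, stroke at near end)
bond 2 |I1  (I1: I, integral causality)
bond 0 |J1  (closing 0-jn rule on J1)
bond 3 |J2  (1-jn J2 has f-setter on 0)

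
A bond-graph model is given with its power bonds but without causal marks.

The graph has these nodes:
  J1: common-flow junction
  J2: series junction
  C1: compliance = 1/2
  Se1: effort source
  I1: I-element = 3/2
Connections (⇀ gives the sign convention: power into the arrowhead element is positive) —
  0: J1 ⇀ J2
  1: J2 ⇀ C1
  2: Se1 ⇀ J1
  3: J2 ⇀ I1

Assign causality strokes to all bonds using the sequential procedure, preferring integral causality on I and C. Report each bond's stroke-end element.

#0 stroke→J2
#1 stroke→J2
#2 stroke→J1
#3 stroke→I1

#2 →J1  (Se1: effort source, stroke at far end)
#0 →J2  (J1: last free bond brings flow in)
#1 →J2  (C1 integral (e out))
#3 →I1  (closing 1-jn rule on J2)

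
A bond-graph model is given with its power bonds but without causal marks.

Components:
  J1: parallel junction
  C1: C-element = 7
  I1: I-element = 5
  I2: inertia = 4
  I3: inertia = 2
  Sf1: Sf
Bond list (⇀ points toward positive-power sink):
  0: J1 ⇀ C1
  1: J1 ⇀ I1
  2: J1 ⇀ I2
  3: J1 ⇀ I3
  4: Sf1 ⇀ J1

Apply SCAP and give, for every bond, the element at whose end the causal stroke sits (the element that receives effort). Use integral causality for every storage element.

bond 0 |J1
bond 1 |I1
bond 2 |I2
bond 3 |I3
bond 4 |Sf1

bond 4 |Sf1  (Sf1 (Sf) sets flow on bond)
bond 0 |J1  (C1 integral (e out))
bond 1 |I1  (common-e at J1 fixed by 0)
bond 2 |I2  (common-e at J1 fixed by 0)
bond 3 |I3  (0-jn J1 has e-setter on 0)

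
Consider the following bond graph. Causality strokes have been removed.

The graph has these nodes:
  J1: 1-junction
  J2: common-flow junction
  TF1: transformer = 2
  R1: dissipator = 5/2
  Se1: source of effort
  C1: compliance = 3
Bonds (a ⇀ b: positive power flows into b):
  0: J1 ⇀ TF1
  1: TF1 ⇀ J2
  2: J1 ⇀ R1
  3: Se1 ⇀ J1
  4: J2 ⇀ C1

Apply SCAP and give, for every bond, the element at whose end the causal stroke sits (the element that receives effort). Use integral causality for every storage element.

#0 |J1
#1 |TF1
#2 |R1
#3 |J1
#4 |J2

b3 stroke→J1  (source Se1 imposes e)
b4 stroke→J2  (C1 outputs effort q/C1)
b1 stroke→TF1  (closing 1-jn rule on J2)
b0 stroke→J1  (through TF1, causality passes straight; one stroke at TF1)
b2 stroke→R1  (closing 1-jn rule on J1)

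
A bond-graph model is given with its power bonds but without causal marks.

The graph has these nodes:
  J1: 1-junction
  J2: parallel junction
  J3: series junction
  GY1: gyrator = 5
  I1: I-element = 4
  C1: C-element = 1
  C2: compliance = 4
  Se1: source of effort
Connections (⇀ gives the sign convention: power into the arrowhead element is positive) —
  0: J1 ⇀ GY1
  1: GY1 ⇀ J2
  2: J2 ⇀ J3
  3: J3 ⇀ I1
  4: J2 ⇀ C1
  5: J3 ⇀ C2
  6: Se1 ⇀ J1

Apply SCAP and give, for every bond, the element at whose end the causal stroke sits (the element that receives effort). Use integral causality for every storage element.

#6 →J1  (Se1 fixes effort; stroke away)
#0 →GY1  (closing 1-jn rule on J1)
#1 →GY1  (through GY1, causality inverts; strokes same side of GY1)
#3 →I1  (I1 integral (f out))
#2 →J3  (J3: bond 3 brought flow, rest push out)
#5 →J3  (J3 flow already set via bond 3)
#4 →J2  (J2 needs exactly one e-in)

β0 |GY1
β1 |GY1
β2 |J3
β3 |I1
β4 |J2
β5 |J3
β6 |J1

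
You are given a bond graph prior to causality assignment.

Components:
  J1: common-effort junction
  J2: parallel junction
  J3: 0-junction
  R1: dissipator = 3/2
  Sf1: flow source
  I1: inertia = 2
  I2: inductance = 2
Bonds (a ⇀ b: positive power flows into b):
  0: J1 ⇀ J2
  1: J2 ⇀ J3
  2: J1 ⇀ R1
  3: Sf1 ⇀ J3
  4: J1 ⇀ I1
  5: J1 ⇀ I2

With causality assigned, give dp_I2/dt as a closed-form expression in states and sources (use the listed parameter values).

bond 3 stroke at Sf1  (Sf1 (Sf) sets flow on bond)
bond 1 stroke at J3  (J3: last free bond brings effort in)
bond 0 stroke at J2  (closing 0-jn rule on J2)
bond 4 stroke at I1  (prefer integral on I1)
bond 5 stroke at I2  (prefer integral on I2)
bond 2 stroke at J1  (J1 needs exactly one e-in)

dp_I2/dt = 3*F_Sf1/2 - 3*p_I1/4 - 3*p_I2/4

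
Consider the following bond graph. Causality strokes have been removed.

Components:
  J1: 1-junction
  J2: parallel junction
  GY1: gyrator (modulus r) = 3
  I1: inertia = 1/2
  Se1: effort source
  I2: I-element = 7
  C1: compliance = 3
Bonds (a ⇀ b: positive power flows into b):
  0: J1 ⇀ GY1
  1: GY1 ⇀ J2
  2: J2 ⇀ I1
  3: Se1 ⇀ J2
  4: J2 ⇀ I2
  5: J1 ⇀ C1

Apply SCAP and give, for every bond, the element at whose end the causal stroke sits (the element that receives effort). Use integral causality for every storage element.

b0 →GY1
b1 →GY1
b2 →I1
b3 →J2
b4 →I2
b5 →J1

#3 →J2  (Se1 (Se) sets effort on bond)
#1 →GY1  (common-e at J2 fixed by 3)
#2 →I1  (J2 effort already set via bond 3)
#4 →I2  (J2 effort already set via bond 3)
#0 →GY1  (through GY1, causality inverts; strokes same side of GY1)
#5 →J1  (common-f at J1 fixed by 0)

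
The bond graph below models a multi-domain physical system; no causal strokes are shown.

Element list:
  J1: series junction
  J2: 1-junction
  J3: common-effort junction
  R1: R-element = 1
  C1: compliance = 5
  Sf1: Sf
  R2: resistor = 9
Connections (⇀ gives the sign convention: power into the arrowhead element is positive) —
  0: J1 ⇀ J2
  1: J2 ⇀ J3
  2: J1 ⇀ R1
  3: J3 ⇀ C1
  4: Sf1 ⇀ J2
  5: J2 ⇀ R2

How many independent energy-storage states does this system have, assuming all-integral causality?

#4 →Sf1  (Sf1 fixes flow; stroke at Sf1)
#0 →J2  (1-jn J2 has f-setter on 4)
#1 →J2  (J2: bond 4 brought flow, rest push out)
#5 →J2  (J2 flow already set via bond 4)
#3 →J3  (only one effort-in slot at J3)
#2 →J1  (J1 flow already set via bond 0)

1  (C1 all integral)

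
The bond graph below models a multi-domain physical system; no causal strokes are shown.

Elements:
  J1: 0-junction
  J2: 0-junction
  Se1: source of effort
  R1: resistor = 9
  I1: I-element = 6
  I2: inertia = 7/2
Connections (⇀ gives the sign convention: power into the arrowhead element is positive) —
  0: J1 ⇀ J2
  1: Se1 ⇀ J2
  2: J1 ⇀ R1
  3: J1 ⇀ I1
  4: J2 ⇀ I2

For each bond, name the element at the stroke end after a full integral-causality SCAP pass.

#1 stroke at J2  (source Se1 imposes e)
#0 stroke at J1  (common-e at J2 fixed by 1)
#4 stroke at I2  (J2: bond 1 brought effort, rest push out)
#2 stroke at R1  (common-e at J1 fixed by 0)
#3 stroke at I1  (J1 effort already set via bond 0)

bond 0 |J1
bond 1 |J2
bond 2 |R1
bond 3 |I1
bond 4 |I2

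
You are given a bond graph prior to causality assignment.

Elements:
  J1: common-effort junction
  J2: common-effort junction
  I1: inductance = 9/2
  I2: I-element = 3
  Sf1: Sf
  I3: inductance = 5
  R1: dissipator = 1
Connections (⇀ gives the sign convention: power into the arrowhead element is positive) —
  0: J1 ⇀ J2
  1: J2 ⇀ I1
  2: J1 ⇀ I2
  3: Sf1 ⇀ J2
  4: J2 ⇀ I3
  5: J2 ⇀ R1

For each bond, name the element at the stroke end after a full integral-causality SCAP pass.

bond 3 |Sf1  (Sf1 fixes flow; stroke at Sf1)
bond 1 |I1  (prefer integral on I1)
bond 2 |I2  (I2 integral (f out))
bond 0 |J1  (J1 needs exactly one e-in)
bond 4 |I3  (I3 outputs flow p/I3)
bond 5 |J2  (closing 0-jn rule on J2)

b0 →J1
b1 →I1
b2 →I2
b3 →Sf1
b4 →I3
b5 →J2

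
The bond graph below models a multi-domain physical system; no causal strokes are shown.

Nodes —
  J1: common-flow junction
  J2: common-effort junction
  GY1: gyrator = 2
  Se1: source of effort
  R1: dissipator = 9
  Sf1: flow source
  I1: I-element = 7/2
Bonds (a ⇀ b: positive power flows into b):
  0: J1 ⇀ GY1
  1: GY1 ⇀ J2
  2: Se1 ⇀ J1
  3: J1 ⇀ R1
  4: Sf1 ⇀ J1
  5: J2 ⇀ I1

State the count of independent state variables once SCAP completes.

1  (I1 all integral)

#2 |J1  (Se1 fixes effort; stroke away)
#4 |Sf1  (source Sf1 imposes f)
#0 |J1  (J1: bond 4 brought flow, rest push out)
#3 |J1  (J1 flow already set via bond 4)
#1 |J2  (GY1 both-in/both-out from 0)
#5 |I1  (common-e at J2 fixed by 1)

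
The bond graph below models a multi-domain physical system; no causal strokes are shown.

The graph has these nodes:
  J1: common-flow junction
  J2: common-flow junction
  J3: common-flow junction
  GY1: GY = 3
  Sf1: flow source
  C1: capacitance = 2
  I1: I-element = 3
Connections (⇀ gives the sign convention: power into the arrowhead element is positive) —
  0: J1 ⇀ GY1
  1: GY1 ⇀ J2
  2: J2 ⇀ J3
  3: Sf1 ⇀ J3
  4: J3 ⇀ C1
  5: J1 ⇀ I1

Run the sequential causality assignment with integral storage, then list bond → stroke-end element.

β3 stroke at Sf1  (Sf1: flow source, stroke at near end)
β2 stroke at J3  (common-f at J3 fixed by 3)
β4 stroke at J3  (J3: bond 3 brought flow, rest push out)
β1 stroke at J2  (common-f at J2 fixed by 2)
β0 stroke at J1  (GY1: gyrator matches bond 1)
β5 stroke at I1  (J1 needs exactly one f-in)

b0 →J1
b1 →J2
b2 →J3
b3 →Sf1
b4 →J3
b5 →I1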